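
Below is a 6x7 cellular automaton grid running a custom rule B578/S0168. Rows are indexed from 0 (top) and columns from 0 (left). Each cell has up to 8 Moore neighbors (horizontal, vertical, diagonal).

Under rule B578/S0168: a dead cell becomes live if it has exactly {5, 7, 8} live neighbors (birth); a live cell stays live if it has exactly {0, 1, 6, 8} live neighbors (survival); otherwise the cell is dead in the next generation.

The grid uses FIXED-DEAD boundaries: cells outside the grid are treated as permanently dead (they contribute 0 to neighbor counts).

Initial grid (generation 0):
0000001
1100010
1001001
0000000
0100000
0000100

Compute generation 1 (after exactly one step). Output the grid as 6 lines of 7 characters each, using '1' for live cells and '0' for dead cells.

Simulating step by step:
Generation 0 (given above): 9 live cells
Generation 1: 5 live cells
(generation 1 grid is the final answer)

Answer: 0000001
0000000
0001001
0000000
0100000
0000100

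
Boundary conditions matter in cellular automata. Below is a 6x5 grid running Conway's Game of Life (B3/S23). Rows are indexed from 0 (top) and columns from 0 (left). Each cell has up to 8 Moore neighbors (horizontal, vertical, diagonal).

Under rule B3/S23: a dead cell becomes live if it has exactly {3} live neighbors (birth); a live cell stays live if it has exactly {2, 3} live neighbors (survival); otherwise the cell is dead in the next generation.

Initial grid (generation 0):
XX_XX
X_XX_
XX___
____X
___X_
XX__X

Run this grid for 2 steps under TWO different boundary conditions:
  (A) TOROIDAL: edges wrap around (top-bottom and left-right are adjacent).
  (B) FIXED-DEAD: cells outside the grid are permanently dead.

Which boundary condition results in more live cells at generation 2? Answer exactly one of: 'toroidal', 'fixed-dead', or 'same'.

Under TOROIDAL boundary, generation 2:
_____
_X_XX
XXXX_
X____
X___X
_____
Population = 10

Under FIXED-DEAD boundary, generation 2:
__XXX
_____
_XXXX
_X__X
_____
_____
Population = 9

Comparison: toroidal=10, fixed-dead=9 -> toroidal

Answer: toroidal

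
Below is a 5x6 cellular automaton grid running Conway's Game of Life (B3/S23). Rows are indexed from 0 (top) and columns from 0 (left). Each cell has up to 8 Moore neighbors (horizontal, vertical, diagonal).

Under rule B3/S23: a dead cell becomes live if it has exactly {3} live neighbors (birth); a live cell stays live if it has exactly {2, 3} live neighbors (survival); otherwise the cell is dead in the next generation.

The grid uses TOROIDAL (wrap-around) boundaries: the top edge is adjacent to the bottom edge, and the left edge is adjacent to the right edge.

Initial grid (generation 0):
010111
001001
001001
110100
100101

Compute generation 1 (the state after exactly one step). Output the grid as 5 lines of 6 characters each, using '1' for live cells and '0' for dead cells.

Answer: 010100
011001
001111
010100
000100

Derivation:
Simulating step by step:
Generation 0 (given above): 14 live cells
Generation 1: 12 live cells
(generation 1 grid is the final answer)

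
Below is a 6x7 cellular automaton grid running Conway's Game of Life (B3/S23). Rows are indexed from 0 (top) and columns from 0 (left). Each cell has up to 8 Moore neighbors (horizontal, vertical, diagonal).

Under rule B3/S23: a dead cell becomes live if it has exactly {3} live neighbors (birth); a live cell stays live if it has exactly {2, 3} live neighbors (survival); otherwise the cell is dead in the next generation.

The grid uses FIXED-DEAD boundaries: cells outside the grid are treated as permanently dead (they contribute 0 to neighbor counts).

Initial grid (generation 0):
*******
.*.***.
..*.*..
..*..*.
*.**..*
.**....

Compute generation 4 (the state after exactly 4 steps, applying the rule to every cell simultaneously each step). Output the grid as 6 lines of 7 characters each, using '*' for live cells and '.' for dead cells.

Simulating step by step:
Generation 0 (given above): 21 live cells
Generation 1: 14 live cells
**....*
*.....*
.**....
..*.**.
...*...
.***...
Generation 2: 14 live cells
**.....
*.*....
.***.*.
.**.*..
.*.....
..**...
Generation 3: 10 live cells
**.....
*..*...
*...*..
*...*..
.*.....
..*....
Generation 4: 10 live cells
(generation 4 grid is the final answer)

Answer: **.....
*......
**.**..
**.....
.*.....
.......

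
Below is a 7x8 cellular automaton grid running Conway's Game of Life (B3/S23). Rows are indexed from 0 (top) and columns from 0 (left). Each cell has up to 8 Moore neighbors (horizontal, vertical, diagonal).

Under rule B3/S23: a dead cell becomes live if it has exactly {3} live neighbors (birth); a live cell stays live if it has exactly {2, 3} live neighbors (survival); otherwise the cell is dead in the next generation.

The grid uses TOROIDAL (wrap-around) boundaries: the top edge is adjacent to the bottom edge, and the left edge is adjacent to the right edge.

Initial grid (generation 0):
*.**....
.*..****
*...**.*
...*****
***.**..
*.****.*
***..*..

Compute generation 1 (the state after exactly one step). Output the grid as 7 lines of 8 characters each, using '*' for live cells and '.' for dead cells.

Answer: ...*....
.**.....
........
..*.....
........
.......*
.....**.

Derivation:
Simulating step by step:
Generation 0 (given above): 32 live cells
Generation 1: 7 live cells
(generation 1 grid is the final answer)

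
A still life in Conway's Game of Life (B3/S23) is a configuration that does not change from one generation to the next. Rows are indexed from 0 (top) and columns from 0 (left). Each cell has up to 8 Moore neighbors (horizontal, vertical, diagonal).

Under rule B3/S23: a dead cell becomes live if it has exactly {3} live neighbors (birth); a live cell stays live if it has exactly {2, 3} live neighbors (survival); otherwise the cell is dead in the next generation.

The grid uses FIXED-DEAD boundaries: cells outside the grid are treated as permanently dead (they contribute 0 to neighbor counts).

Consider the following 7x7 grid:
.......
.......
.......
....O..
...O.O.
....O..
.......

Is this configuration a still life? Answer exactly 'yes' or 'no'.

Answer: yes

Derivation:
Compute generation 1 and compare to generation 0 (given above):
Generation 1:
.......
.......
.......
....O..
...O.O.
....O..
.......
The grids are IDENTICAL -> still life.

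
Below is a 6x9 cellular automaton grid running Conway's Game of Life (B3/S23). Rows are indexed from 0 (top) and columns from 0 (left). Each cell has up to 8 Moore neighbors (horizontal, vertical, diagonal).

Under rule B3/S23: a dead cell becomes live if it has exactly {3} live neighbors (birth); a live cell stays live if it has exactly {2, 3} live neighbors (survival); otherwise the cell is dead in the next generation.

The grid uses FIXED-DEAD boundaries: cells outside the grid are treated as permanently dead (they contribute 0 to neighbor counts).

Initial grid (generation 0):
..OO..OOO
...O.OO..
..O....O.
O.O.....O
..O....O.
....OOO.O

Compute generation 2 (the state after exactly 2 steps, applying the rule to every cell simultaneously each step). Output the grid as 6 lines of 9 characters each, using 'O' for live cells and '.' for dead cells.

Answer: ..O...OO.
.O......O
.O...OO..
.....O...
...O.O...
....OO..O

Derivation:
Simulating step by step:
Generation 0 (given above): 19 live cells
Generation 1: 28 live cells
..OOOOOO.
...OOO..O
.OOO..OO.
..OO...OO
.O.O.OOOO
.....OOO.
Generation 2: 14 live cells
(generation 2 grid is the final answer)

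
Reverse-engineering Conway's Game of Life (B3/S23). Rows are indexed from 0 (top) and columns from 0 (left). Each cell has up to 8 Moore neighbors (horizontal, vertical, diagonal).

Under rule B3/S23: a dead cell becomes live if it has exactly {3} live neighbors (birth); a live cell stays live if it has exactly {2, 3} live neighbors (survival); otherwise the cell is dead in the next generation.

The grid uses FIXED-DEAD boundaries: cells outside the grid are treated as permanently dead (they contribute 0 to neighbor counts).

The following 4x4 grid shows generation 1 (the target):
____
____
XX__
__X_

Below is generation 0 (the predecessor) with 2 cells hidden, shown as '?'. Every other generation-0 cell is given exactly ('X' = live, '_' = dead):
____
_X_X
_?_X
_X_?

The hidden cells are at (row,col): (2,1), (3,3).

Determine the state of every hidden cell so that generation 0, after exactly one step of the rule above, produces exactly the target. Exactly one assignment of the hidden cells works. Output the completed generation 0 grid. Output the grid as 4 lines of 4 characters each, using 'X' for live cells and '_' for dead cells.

Hidden generation-0 cells (in order): (2,1), (3,3).
A hidden cell only influences target cells in its own 3x3 neighborhood. Try each of the 2^2 = 4 assignments, step the completed generation 0 forward once under B3/S23, and compare with the target:
  (2,1)=_ (3,3)=_ -> step gives (1,2)='X' but target has '_' -> reject
  (2,1)=_ (3,3)=X -> step gives (1,2)='X' but target has '_' -> reject
  (2,1)=X (3,3)=_ -> step reproduces the target at every cell -> ACCEPT
  (2,1)=X (3,3)=X -> step gives (2,3)='X' but target has '_' -> reject
Unique solution: (2,1)=live, (3,3)=dead.
Check: live-neighbor counts of every cell in the completed generation 0:
1121
2141
3251
2131
Applying B3/S23 to generation 0 with these counts gives:
____
____
XX__
__X_
which matches the target exactly.

Answer: ____
_X_X
_X_X
_X__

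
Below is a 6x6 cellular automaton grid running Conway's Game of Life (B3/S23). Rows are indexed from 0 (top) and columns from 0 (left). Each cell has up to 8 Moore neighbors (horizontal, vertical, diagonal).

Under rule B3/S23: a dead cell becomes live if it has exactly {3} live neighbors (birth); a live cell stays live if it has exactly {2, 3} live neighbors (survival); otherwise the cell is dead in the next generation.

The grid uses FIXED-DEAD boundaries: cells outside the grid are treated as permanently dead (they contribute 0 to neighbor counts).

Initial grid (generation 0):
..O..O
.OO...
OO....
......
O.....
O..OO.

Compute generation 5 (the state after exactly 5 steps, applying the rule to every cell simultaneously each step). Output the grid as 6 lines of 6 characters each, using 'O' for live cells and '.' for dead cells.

Answer: ..O...
.O.O..
.O.O..
..OO..
......
......

Derivation:
Simulating step by step:
Generation 0 (given above): 10 live cells
Generation 1: 9 live cells
.OO...
O.O...
OOO...
OO....
......
......
Generation 2: 7 live cells
.OO...
O..O..
..O...
O.O...
......
......
Generation 3: 6 live cells
.OO...
...O..
..OO..
.O....
......
......
Generation 4: 6 live cells
..O...
.O.O..
..OO..
..O...
......
......
Generation 5: 7 live cells
(generation 5 grid is the final answer)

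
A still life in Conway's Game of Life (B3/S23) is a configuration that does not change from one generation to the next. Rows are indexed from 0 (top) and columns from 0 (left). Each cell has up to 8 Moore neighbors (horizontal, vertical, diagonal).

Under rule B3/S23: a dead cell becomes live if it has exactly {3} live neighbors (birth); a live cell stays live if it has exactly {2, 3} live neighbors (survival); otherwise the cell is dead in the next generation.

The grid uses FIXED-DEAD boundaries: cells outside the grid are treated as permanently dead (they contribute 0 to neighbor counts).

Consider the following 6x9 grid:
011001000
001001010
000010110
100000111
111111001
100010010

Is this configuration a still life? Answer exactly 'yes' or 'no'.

Compute generation 1 and compare to generation 0 (given above):
Generation 1:
011000100
011111010
000000000
101000001
101111001
101011000
Cell (0,5) differs: gen0=1 vs gen1=0 -> NOT a still life.

Answer: no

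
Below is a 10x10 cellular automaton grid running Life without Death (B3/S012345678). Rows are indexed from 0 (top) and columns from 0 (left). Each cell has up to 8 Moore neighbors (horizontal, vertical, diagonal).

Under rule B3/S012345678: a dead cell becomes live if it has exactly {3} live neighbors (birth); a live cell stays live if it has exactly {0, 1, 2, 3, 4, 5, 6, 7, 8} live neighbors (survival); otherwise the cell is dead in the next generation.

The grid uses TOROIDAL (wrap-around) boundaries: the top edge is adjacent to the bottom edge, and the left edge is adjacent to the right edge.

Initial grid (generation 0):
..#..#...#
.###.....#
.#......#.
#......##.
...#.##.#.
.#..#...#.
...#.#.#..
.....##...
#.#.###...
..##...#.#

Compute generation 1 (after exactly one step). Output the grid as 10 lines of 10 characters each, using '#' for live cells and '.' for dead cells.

Simulating step by step:
Generation 0 (given above): 33 live cells
Generation 1: 46 live cells
(generation 1 grid is the final answer)

Answer: ..#.##...#
.###....##
.#.....##.
#.....###.
...####.#.
.####...#.
...#.#.#..
...#.###..
###.####..
#.##...###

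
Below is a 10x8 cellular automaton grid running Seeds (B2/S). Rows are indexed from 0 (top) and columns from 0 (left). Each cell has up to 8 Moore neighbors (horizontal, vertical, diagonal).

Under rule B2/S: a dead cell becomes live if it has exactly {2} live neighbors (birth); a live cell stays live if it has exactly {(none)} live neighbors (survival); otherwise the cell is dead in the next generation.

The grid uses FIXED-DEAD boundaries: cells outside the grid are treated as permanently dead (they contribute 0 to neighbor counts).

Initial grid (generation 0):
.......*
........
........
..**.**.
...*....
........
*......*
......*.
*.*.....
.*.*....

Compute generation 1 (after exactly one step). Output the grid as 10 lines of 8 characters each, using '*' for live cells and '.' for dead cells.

Answer: ........
........
..*****.
........
.....**.
........
......*.
*......*
...*....
*.......

Derivation:
Simulating step by step:
Generation 0 (given above): 13 live cells
Generation 1: 12 live cells
(generation 1 grid is the final answer)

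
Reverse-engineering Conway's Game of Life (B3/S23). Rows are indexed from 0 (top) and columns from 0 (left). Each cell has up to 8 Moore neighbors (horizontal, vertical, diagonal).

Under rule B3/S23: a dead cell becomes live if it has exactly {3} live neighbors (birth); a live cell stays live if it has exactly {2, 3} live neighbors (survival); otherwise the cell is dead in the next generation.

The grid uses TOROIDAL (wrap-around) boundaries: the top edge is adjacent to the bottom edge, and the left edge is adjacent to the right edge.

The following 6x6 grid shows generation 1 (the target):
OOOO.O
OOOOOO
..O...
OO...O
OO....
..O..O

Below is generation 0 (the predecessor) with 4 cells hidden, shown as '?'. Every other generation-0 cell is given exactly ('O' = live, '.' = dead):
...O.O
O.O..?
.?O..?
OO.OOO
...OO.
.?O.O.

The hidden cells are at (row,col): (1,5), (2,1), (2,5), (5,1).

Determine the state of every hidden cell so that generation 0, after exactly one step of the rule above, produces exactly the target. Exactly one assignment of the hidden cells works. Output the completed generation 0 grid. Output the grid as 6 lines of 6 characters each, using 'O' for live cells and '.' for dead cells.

Hidden generation-0 cells (in order): (1,5), (2,1), (2,5), (5,1).
A hidden cell only influences target cells in its own 3x3 neighborhood. Try each of the 2^4 = 16 assignments, step the completed generation 0 forward once under B3/S23, and compare with the target:
  (1,5)=. (2,1)=. (2,5)=. (5,1)=. -> step gives (0,0)='.' but target has 'O' -> reject
  (1,5)=. (2,1)=. (2,5)=. (5,1)=O -> step gives (0,1)='.' but target has 'O' -> reject
  (1,5)=. (2,1)=. (2,5)=O (5,1)=. -> step gives (0,0)='.' but target has 'O' -> reject
  (1,5)=. (2,1)=. (2,5)=O (5,1)=O -> step gives (0,1)='.' but target has 'O' -> reject
  (1,5)=. (2,1)=O (2,5)=. (5,1)=. -> step gives (0,0)='.' but target has 'O' -> reject
  (1,5)=. (2,1)=O (2,5)=. (5,1)=O -> step gives (0,1)='.' but target has 'O' -> reject
  (1,5)=. (2,1)=O (2,5)=O (5,1)=. -> step gives (0,0)='.' but target has 'O' -> reject
  (1,5)=. (2,1)=O (2,5)=O (5,1)=O -> step gives (0,1)='.' but target has 'O' -> reject
  (1,5)=O (2,1)=. (2,5)=. (5,1)=. -> step reproduces the target at every cell -> ACCEPT
  (1,5)=O (2,1)=. (2,5)=. (5,1)=O -> step gives (0,0)='.' but target has 'O' -> reject
  (1,5)=O (2,1)=. (2,5)=O (5,1)=. -> step gives (1,4)='.' but target has 'O' -> reject
  (1,5)=O (2,1)=. (2,5)=O (5,1)=O -> step gives (0,0)='.' but target has 'O' -> reject
  (1,5)=O (2,1)=O (2,5)=. (5,1)=. -> step gives (1,1)='.' but target has 'O' -> reject
  (1,5)=O (2,1)=O (2,5)=. (5,1)=O -> step gives (0,0)='.' but target has 'O' -> reject
  (1,5)=O (2,1)=O (2,5)=O (5,1)=. -> step gives (1,0)='.' but target has 'O' -> reject
  (1,5)=O (2,1)=O (2,5)=O (5,1)=O -> step gives (0,0)='.' but target has 'O' -> reject
Unique solution: (1,5)=live, (2,1)=dead, (2,5)=dead, (5,1)=dead.
Check: live-neighbor counts of every cell in the completed generation 0:
333343
232332
553445
224443
334555
112543
Applying B3/S23 to generation 0 with these counts gives:
OOOO.O
OOOOOO
..O...
OO...O
OO....
..O..O
which matches the target exactly.

Answer: ...O.O
O.O..O
..O...
OO.OOO
...OO.
..O.O.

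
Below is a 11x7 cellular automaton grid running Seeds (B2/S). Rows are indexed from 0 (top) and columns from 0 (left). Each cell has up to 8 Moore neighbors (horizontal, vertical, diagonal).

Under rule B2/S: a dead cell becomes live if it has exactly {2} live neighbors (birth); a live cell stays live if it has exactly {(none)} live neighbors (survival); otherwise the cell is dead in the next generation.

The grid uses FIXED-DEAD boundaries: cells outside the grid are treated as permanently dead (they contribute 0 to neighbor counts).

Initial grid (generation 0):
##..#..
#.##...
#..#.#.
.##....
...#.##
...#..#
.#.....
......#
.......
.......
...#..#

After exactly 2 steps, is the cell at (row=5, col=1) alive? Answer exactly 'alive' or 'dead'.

Simulating step by step:
Generation 0 (given above): 20 live cells
Generation 1: 6 live cells
.......
.....#.
.......
#......
.#.....
.......
..#..##
.......
.......
.......
.......
Generation 2: 8 live cells
.......
.......
.......
.#.....
#......
.##..##
.......
.....##
.......
.......
.......

Cell (5,1) at generation 2: 1 -> alive

Answer: alive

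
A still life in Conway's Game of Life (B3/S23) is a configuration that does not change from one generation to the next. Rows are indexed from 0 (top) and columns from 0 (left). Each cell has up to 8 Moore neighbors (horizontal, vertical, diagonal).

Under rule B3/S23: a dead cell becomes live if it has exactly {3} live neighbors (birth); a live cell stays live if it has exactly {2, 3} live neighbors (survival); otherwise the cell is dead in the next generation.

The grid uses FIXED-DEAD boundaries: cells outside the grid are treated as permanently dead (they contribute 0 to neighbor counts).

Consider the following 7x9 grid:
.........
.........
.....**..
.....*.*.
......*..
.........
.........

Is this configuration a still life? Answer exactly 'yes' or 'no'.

Compute generation 1 and compare to generation 0 (given above):
Generation 1:
.........
.........
.....**..
.....*.*.
......*..
.........
.........
The grids are IDENTICAL -> still life.

Answer: yes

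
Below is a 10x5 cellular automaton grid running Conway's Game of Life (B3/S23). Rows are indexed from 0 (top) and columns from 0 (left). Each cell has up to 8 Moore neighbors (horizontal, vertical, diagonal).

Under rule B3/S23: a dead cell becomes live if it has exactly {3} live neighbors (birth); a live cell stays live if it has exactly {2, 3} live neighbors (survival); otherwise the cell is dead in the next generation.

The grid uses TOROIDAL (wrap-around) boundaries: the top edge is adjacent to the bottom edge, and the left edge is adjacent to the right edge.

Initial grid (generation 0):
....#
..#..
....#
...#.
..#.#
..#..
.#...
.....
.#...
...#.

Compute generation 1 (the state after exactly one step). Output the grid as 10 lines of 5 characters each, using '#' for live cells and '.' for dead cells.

Answer: ...#.
...#.
...#.
...##
..#..
.###.
.....
.....
.....
.....

Derivation:
Simulating step by step:
Generation 0 (given above): 10 live cells
Generation 1: 9 live cells
(generation 1 grid is the final answer)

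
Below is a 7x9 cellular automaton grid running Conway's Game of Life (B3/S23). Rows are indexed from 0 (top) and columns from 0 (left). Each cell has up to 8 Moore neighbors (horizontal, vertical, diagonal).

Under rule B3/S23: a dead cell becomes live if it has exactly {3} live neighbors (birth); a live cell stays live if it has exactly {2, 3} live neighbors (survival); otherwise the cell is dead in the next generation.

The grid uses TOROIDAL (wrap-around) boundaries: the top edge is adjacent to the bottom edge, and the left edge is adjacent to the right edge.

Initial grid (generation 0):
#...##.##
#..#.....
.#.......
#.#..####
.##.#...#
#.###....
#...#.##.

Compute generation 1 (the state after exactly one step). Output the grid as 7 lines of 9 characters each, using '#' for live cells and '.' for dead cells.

Simulating step by step:
Generation 0 (given above): 26 live cells
Generation 1: 28 live cells
(generation 1 grid is the final answer)

Answer: ##.###.#.
##..#....
.##...##.
..##.####
....#.#..
#.#.#..#.
#.....##.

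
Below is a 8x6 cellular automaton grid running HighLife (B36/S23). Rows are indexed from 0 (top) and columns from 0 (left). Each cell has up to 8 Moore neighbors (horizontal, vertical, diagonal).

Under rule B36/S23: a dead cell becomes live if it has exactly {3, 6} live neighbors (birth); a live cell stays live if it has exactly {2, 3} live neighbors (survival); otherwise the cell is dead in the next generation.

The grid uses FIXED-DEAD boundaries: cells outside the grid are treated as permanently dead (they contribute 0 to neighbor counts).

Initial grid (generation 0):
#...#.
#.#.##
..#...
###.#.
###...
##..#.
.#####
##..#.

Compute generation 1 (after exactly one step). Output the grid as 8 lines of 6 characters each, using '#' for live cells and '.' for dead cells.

Answer: .#.###
....##
###.##
#.....
......
..#.##
.....#
##..##

Derivation:
Simulating step by step:
Generation 0 (given above): 25 live cells
Generation 1: 20 live cells
(generation 1 grid is the final answer)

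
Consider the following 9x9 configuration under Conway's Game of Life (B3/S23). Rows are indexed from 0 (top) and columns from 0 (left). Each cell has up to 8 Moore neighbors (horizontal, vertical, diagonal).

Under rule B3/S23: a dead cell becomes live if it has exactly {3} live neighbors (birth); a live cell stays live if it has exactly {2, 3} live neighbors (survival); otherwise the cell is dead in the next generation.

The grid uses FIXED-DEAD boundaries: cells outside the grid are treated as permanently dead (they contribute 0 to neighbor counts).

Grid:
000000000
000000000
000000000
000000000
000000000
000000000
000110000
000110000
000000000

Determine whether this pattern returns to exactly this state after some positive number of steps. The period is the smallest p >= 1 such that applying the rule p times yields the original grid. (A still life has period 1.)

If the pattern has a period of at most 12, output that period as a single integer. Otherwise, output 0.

Simulating and comparing each generation to the original:
Gen 0 (original, given above): 4 live cells
Gen 1: 4 live cells, MATCHES original -> period = 1

Answer: 1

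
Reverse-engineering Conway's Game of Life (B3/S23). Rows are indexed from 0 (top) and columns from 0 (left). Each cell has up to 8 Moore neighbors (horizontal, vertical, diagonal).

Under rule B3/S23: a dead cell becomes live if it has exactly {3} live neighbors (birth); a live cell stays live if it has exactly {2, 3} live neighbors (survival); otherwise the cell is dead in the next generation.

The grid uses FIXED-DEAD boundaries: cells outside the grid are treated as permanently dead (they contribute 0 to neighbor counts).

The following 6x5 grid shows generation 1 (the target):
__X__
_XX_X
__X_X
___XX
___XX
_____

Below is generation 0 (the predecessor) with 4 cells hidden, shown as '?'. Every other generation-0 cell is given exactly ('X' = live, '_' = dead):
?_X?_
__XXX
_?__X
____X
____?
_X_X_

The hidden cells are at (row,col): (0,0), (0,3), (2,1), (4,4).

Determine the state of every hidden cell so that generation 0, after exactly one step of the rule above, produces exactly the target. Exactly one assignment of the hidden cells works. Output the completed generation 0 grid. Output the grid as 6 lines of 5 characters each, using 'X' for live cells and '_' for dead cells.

Hidden generation-0 cells (in order): (0,0), (0,3), (2,1), (4,4).
A hidden cell only influences target cells in its own 3x3 neighborhood. Try each of the 2^4 = 16 assignments, step the completed generation 0 forward once under B3/S23, and compare with the target:
  (0,0)=_ (0,3)=_ (2,1)=_ (4,4)=_ -> step gives (1,1)='_' but target has 'X' -> reject
  (0,0)=_ (0,3)=_ (2,1)=_ (4,4)=X -> step gives (1,1)='_' but target has 'X' -> reject
  (0,0)=_ (0,3)=_ (2,1)=X (4,4)=_ -> step gives (3,3)='_' but target has 'X' -> reject
  (0,0)=_ (0,3)=_ (2,1)=X (4,4)=X -> step reproduces the target at every cell -> ACCEPT
  (0,0)=_ (0,3)=X (2,1)=_ (4,4)=_ -> step gives (0,4)='X' but target has '_' -> reject
  (0,0)=_ (0,3)=X (2,1)=_ (4,4)=X -> step gives (0,4)='X' but target has '_' -> reject
  (0,0)=_ (0,3)=X (2,1)=X (4,4)=_ -> step gives (0,4)='X' but target has '_' -> reject
  (0,0)=_ (0,3)=X (2,1)=X (4,4)=X -> step gives (0,4)='X' but target has '_' -> reject
  (0,0)=X (0,3)=_ (2,1)=_ (4,4)=_ -> step gives (0,1)='X' but target has '_' -> reject
  (0,0)=X (0,3)=_ (2,1)=_ (4,4)=X -> step gives (0,1)='X' but target has '_' -> reject
  (0,0)=X (0,3)=_ (2,1)=X (4,4)=_ -> step gives (0,1)='X' but target has '_' -> reject
  (0,0)=X (0,3)=_ (2,1)=X (4,4)=X -> step gives (0,1)='X' but target has '_' -> reject
  (0,0)=X (0,3)=X (2,1)=_ (4,4)=_ -> step gives (0,1)='X' but target has '_' -> reject
  (0,0)=X (0,3)=X (2,1)=_ (4,4)=X -> step gives (0,1)='X' but target has '_' -> reject
  (0,0)=X (0,3)=X (2,1)=X (4,4)=_ -> step gives (0,1)='X' but target has '_' -> reject
  (0,0)=X (0,3)=X (2,1)=X (4,4)=X -> step gives (0,1)='X' but target has '_' -> reject
Unique solution: (0,0)=dead, (0,3)=dead, (2,1)=live, (4,4)=live.
Check: live-neighbor counts of every cell in the completed generation 0:
02242
13342
11353
11132
11232
10212
Applying B3/S23 to generation 0 with these counts gives:
__X__
_XX_X
__X_X
___XX
___XX
_____
which matches the target exactly.

Answer: __X__
__XXX
_X__X
____X
____X
_X_X_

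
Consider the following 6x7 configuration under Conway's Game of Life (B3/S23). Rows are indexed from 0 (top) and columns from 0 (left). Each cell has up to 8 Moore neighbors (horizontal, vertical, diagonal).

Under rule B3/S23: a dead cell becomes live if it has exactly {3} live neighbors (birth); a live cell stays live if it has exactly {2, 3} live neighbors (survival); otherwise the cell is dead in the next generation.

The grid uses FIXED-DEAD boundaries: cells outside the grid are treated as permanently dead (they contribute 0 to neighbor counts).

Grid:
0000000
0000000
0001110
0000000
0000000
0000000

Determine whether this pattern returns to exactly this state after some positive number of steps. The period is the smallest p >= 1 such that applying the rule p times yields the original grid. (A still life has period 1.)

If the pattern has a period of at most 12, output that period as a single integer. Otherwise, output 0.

Simulating and comparing each generation to the original:
Gen 0 (original, given above): 3 live cells
Gen 1: 3 live cells, differs from original
Gen 2: 3 live cells, MATCHES original -> period = 2

Answer: 2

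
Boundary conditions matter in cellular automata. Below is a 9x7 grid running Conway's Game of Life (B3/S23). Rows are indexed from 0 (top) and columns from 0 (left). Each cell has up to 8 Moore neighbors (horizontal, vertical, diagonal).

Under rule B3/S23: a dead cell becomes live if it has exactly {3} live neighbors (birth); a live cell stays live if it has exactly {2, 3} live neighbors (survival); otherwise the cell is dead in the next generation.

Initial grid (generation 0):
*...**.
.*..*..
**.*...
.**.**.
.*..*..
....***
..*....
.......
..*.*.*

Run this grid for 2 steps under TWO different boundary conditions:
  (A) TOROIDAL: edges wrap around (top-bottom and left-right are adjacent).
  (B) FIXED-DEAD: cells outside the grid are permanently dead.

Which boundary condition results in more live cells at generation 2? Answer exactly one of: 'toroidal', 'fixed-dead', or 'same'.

Under TOROIDAL boundary, generation 2:
.*.....
.......
**.....
..****.
***...*
******.
...*.*.
...*.*.
..***.*
Population = 25

Under FIXED-DEAD boundary, generation 2:
..*..*.
.**...*
.*....*
.******
..*...*
..*****
...*.*.
.......
.......
Population = 22

Comparison: toroidal=25, fixed-dead=22 -> toroidal

Answer: toroidal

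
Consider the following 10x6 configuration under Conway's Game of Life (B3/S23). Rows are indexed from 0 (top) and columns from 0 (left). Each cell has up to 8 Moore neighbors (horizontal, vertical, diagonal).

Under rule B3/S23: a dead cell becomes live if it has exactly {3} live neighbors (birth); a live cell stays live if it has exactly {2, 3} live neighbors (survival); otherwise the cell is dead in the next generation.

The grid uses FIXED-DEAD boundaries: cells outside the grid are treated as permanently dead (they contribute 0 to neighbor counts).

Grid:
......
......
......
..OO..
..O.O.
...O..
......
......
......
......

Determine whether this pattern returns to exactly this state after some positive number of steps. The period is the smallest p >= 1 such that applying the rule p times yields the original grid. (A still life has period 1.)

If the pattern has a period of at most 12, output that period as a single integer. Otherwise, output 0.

Simulating and comparing each generation to the original:
Gen 0 (original, given above): 5 live cells
Gen 1: 5 live cells, MATCHES original -> period = 1

Answer: 1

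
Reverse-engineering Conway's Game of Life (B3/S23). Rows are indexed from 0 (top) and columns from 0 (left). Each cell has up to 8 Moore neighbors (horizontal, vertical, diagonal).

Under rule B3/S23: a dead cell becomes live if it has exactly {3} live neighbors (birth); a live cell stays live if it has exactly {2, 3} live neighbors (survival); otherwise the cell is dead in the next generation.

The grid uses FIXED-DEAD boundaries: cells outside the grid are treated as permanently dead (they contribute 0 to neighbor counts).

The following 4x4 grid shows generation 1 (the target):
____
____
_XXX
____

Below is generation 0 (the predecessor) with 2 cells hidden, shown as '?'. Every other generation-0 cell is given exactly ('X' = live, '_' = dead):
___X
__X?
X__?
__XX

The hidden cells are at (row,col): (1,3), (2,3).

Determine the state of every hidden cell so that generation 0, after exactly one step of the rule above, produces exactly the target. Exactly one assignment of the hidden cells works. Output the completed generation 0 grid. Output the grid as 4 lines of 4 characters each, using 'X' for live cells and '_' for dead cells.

Answer: ___X
__X_
X___
__XX

Derivation:
Hidden generation-0 cells (in order): (1,3), (2,3).
A hidden cell only influences target cells in its own 3x3 neighborhood. Try each of the 2^2 = 4 assignments, step the completed generation 0 forward once under B3/S23, and compare with the target:
  (1,3)=_ (2,3)=_ -> step reproduces the target at every cell -> ACCEPT
  (1,3)=_ (2,3)=X -> step gives (1,2)='X' but target has '_' -> reject
  (1,3)=X (2,3)=_ -> step gives (0,2)='X' but target has '_' -> reject
  (1,3)=X (2,3)=X -> step gives (0,2)='X' but target has '_' -> reject
Unique solution: (1,3)=dead, (2,3)=dead.
Check: live-neighbor counts of every cell in the completed generation 0:
0121
1212
0333
1211
Applying B3/S23 to generation 0 with these counts gives:
____
____
_XXX
____
which matches the target exactly.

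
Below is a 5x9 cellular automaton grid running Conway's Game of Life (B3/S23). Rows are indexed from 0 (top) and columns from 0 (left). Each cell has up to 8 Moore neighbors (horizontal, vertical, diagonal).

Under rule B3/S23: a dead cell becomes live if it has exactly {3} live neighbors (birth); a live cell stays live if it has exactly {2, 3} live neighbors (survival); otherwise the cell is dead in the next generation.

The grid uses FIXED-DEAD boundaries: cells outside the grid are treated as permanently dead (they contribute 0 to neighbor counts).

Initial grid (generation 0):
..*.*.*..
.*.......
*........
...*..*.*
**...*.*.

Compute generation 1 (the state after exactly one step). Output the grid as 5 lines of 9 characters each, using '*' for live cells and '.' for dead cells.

Simulating step by step:
Generation 0 (given above): 12 live cells
Generation 1: 7 live cells
(generation 1 grid is the final answer)

Answer: .........
.*.......
.........
**....**.
......**.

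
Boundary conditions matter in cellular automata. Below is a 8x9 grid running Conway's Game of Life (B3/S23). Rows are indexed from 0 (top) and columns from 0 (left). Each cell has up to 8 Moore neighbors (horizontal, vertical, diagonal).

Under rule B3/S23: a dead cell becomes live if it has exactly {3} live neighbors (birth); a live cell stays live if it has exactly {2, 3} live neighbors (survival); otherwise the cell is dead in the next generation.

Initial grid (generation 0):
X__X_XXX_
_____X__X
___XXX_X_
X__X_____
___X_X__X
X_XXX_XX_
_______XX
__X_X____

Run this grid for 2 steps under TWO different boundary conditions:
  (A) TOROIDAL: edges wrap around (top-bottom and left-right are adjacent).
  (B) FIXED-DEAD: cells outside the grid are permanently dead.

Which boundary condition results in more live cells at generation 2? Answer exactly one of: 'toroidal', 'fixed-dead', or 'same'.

Under TOROIDAL boundary, generation 2:
__XX_XXXX
X_XX____X
X__X_XX_X
_XXX_____
_________
_________
XX_____XX
X________
Population = 23

Under FIXED-DEAD boundary, generation 2:
____XXXX_
___X_____
___X_XXX_
__XX_____
_X_____X_
________X
_XX____X_
_____XXX_
Population = 20

Comparison: toroidal=23, fixed-dead=20 -> toroidal

Answer: toroidal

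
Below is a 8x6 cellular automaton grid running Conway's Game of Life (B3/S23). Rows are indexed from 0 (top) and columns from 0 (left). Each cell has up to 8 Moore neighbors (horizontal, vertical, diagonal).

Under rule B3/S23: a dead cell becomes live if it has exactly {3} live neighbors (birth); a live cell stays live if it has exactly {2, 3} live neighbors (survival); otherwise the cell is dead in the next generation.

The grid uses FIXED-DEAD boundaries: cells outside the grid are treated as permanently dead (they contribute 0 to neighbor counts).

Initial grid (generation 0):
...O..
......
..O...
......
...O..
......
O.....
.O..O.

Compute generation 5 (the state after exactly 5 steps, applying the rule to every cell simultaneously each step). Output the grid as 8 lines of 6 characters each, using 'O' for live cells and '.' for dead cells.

Answer: ......
......
......
......
......
......
......
......

Derivation:
Simulating step by step:
Generation 0 (given above): 6 live cells
Generation 1: 0 live cells
......
......
......
......
......
......
......
......
Generation 2: 0 live cells
......
......
......
......
......
......
......
......
Generation 3: 0 live cells
......
......
......
......
......
......
......
......
Generation 4: 0 live cells
......
......
......
......
......
......
......
......
Generation 5: 0 live cells
(generation 5 grid is the final answer)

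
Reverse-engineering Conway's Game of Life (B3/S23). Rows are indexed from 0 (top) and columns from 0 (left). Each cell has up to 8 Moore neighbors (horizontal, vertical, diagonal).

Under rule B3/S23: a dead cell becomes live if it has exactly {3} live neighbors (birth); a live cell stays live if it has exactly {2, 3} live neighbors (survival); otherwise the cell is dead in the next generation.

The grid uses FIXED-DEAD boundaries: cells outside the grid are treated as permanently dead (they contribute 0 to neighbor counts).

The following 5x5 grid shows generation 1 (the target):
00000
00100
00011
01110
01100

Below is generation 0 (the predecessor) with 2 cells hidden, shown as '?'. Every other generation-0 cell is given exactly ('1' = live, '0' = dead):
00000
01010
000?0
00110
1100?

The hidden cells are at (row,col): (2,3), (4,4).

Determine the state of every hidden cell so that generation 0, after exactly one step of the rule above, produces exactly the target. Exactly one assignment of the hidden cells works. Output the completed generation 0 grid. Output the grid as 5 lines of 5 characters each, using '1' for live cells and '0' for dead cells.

Answer: 00000
01010
00010
00110
11000

Derivation:
Hidden generation-0 cells (in order): (2,3), (4,4).
A hidden cell only influences target cells in its own 3x3 neighborhood. Try each of the 2^2 = 4 assignments, step the completed generation 0 forward once under B3/S23, and compare with the target:
  (2,3)=0 (4,4)=0 -> step gives (1,2)='0' but target has '1' -> reject
  (2,3)=0 (4,4)=1 -> step gives (1,2)='0' but target has '1' -> reject
  (2,3)=1 (4,4)=0 -> step reproduces the target at every cell -> ACCEPT
  (2,3)=1 (4,4)=1 -> step gives (3,4)='1' but target has '0' -> reject
Unique solution: (2,3)=live, (4,4)=dead.
Check: live-neighbor counts of every cell in the completed generation 0:
11211
10312
12533
23322
12321
Applying B3/S23 to generation 0 with these counts gives:
00000
00100
00011
01110
01100
which matches the target exactly.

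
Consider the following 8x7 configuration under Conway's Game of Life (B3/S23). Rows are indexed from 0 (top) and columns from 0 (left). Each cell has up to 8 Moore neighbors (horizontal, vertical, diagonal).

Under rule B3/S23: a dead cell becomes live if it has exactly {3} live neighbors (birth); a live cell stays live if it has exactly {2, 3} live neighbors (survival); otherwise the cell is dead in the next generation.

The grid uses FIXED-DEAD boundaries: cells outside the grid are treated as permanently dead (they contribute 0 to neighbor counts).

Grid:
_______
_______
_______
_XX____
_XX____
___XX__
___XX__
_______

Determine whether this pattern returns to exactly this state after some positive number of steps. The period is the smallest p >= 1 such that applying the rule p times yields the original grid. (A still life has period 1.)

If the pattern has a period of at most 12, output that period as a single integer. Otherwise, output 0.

Answer: 2

Derivation:
Simulating and comparing each generation to the original:
Gen 0 (original, given above): 8 live cells
Gen 1: 6 live cells, differs from original
Gen 2: 8 live cells, MATCHES original -> period = 2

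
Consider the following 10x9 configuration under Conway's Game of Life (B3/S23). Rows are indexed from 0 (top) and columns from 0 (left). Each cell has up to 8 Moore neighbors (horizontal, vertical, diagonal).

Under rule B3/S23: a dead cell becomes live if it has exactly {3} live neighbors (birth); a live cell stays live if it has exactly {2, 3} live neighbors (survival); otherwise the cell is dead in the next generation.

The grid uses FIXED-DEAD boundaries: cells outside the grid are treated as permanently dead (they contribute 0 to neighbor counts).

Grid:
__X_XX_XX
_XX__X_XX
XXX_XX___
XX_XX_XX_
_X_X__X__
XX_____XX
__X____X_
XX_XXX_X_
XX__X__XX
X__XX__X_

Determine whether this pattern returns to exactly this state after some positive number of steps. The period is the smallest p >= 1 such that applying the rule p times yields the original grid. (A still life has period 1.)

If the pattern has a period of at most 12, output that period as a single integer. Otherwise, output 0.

Simulating and comparing each generation to the original:
Gen 0 (original, given above): 45 live cells
Gen 1: 40 live cells, differs from original
Gen 2: 32 live cells, differs from original
Gen 3: 25 live cells, differs from original
Gen 4: 18 live cells, differs from original
Gen 5: 21 live cells, differs from original
Gen 6: 18 live cells, differs from original
Gen 7: 17 live cells, differs from original
Gen 8: 18 live cells, differs from original
Gen 9: 16 live cells, differs from original
Gen 10: 15 live cells, differs from original
Gen 11: 20 live cells, differs from original
Gen 12: 21 live cells, differs from original
No period found within 12 steps.

Answer: 0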